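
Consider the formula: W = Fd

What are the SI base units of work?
Units of each symbol in W = Fd:
  F (force): kg·m/s²
  d (displacement): m

Multiplying the contributions: [kg·m/s²] · [m]
Adding exponents of each base unit: kg: 1, m: 2, s: -2
SI base units of work: kg·m²/s²

Answer: kg·m²/s²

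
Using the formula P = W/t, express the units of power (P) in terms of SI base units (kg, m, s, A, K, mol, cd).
Units of each symbol in P = W/t:
  W (work): kg·m²/s²
  t (time): s  → in the denominator, contributes 1/s

Multiplying the contributions: [kg·m²/s²] · [1/s]
Adding exponents of each base unit: kg: 1, m: 2, s: -3
SI base units of power: kg·m²/s³

Answer: kg·m²/s³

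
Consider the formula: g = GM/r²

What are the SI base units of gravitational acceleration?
Units of each symbol in g = GM/r²:
  G (gravitational constant): m³/(kg·s²)
  M (mass): kg
  r (distance): m  → to the power 2 in the denominator, contributes 1/m²

Multiplying the contributions: [m³/(kg·s²)] · [kg] · [1/m²]
Adding exponents of each base unit: m: 1, s: -2
SI base units of gravitational acceleration: m/s²

Answer: m/s²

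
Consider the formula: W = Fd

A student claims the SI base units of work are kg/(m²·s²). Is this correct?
Units of each symbol in W = Fd:
  F (force): kg·m/s²
  d (displacement): m

Multiplying the contributions: [kg·m/s²] · [m]
Adding exponents of each base unit: kg: 1, m: 2, s: -2
SI base units of work: kg·m²/s²

The claimed units kg/(m²·s²) (exponents kg: 1, m: -2, s: -2) do not match the derived units kg·m²/s² (exponents kg: 1, m: 2, s: -2), so the claim is incorrect.

Answer: No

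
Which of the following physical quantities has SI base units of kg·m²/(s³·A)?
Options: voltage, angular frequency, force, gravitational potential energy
Checking the SI base units of each option:
  voltage (V = IR): kg·m²/(s³·A)  ✓ matches
  angular frequency (ω = 2πf): 1/s  ✗
  force (F = ma): kg·m/s²  ✗
  gravitational potential energy (U = -GMm/r): kg·m²/s²  ✗

Only voltage has units kg·m²/(s³·A).

Answer: voltage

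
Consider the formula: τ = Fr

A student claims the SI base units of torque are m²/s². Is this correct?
Units of each symbol in τ = Fr:
  F (force): kg·m/s²
  r (lever arm): m

Multiplying the contributions: [kg·m/s²] · [m]
Adding exponents of each base unit: kg: 1, m: 2, s: -2
SI base units of torque: kg·m²/s²

The claimed units m²/s² (exponents m: 2, s: -2) do not match the derived units kg·m²/s² (exponents kg: 1, m: 2, s: -2), so the claim is incorrect.

Answer: No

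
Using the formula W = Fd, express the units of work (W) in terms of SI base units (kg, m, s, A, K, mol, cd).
Units of each symbol in W = Fd:
  F (force): kg·m/s²
  d (displacement): m

Multiplying the contributions: [kg·m/s²] · [m]
Adding exponents of each base unit: kg: 1, m: 2, s: -2
SI base units of work: kg·m²/s²

Answer: kg·m²/s²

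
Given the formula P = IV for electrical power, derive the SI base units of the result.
Units of each symbol in P = IV:
  I (current): A
  V (voltage, in volts): kg·m²/(s³·A)

Multiplying the contributions: [A] · [kg·m²/(s³·A)]
Adding exponents of each base unit: kg: 1, m: 2, s: -3
SI base units of electrical power: kg·m²/s³

Answer: kg·m²/s³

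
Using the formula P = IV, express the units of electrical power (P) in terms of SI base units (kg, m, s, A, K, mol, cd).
Units of each symbol in P = IV:
  I (current): A
  V (voltage, in volts): kg·m²/(s³·A)

Multiplying the contributions: [A] · [kg·m²/(s³·A)]
Adding exponents of each base unit: kg: 1, m: 2, s: -3
SI base units of electrical power: kg·m²/s³

Answer: kg·m²/s³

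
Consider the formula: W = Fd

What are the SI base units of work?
Units of each symbol in W = Fd:
  F (force): kg·m/s²
  d (displacement): m

Multiplying the contributions: [kg·m/s²] · [m]
Adding exponents of each base unit: kg: 1, m: 2, s: -2
SI base units of work: kg·m²/s²

Answer: kg·m²/s²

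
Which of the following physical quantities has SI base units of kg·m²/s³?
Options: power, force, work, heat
Checking the SI base units of each option:
  power (P = W/t): kg·m²/s³  ✓ matches
  force (F = ma): kg·m/s²  ✗
  work (W = Fd): kg·m²/s²  ✗
  heat (Q = mcΔT): kg·m²/s²  ✗

Only power has units kg·m²/s³.

Answer: power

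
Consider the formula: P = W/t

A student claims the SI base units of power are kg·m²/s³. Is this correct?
Units of each symbol in P = W/t:
  W (work): kg·m²/s²
  t (time): s  → in the denominator, contributes 1/s

Multiplying the contributions: [kg·m²/s²] · [1/s]
Adding exponents of each base unit: kg: 1, m: 2, s: -3
SI base units of power: kg·m²/s³

The claimed units kg·m²/s³ match the derived units, so the claim is correct.

Answer: Yes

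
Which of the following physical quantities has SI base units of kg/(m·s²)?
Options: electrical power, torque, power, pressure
Checking the SI base units of each option:
  electrical power (P = IV): kg·m²/s³  ✗
  torque (τ = Fr): kg·m²/s²  ✗
  power (P = W/t): kg·m²/s³  ✗
  pressure (P = F/A): kg/(m·s²)  ✓ matches

Only pressure has units kg/(m·s²).

Answer: pressure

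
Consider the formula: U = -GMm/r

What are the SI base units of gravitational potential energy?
Units of each symbol in U = -GMm/r:
  G (gravitational constant): m³/(kg·s²)
  M (mass): kg
  m (mass): kg
  r (distance): m  → in the denominator, contributes 1/m
  The minus sign does not affect the units.

Multiplying the contributions: [m³/(kg·s²)] · [kg] · [kg] · [1/m]
Adding exponents of each base unit: kg: 1, m: 2, s: -2
SI base units of gravitational potential energy: kg·m²/s²

Answer: kg·m²/s²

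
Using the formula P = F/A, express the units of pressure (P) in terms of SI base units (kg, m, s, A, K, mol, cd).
Units of each symbol in P = F/A:
  F (force): kg·m/s²
  A (area): m²  → in the denominator, contributes 1/m²

Multiplying the contributions: [kg·m/s²] · [1/m²]
Adding exponents of each base unit: kg: 1, m: -1, s: -2
SI base units of pressure: kg/(m·s²)

Answer: kg/(m·s²)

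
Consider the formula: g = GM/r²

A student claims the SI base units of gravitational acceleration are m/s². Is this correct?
Units of each symbol in g = GM/r²:
  G (gravitational constant): m³/(kg·s²)
  M (mass): kg
  r (distance): m  → to the power 2 in the denominator, contributes 1/m²

Multiplying the contributions: [m³/(kg·s²)] · [kg] · [1/m²]
Adding exponents of each base unit: m: 1, s: -2
SI base units of gravitational acceleration: m/s²

The claimed units m/s² match the derived units, so the claim is correct.

Answer: Yes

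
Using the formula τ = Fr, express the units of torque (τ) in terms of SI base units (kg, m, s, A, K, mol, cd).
Units of each symbol in τ = Fr:
  F (force): kg·m/s²
  r (lever arm): m

Multiplying the contributions: [kg·m/s²] · [m]
Adding exponents of each base unit: kg: 1, m: 2, s: -2
SI base units of torque: kg·m²/s²

Answer: kg·m²/s²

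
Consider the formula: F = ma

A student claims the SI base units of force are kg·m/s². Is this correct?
Units of each symbol in F = ma:
  m (mass): kg
  a (acceleration): m/s²

Multiplying the contributions: [kg] · [m/s²]
Adding exponents of each base unit: kg: 1, m: 1, s: -2
SI base units of force: kg·m/s²

The claimed units kg·m/s² match the derived units, so the claim is correct.

Answer: Yes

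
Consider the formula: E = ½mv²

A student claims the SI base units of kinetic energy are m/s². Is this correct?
Units of each symbol in E = ½mv²:
  m (mass): kg
  v (speed): m/s  → to the power 2, contributes m²/s²
  The factor ½ is dimensionless.

Multiplying the contributions: [kg] · [m²/s²]
Adding exponents of each base unit: kg: 1, m: 2, s: -2
SI base units of kinetic energy: kg·m²/s²

The claimed units m/s² (exponents m: 1, s: -2) do not match the derived units kg·m²/s² (exponents kg: 1, m: 2, s: -2), so the claim is incorrect.

Answer: No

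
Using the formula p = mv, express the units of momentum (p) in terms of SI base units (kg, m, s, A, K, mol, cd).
Units of each symbol in p = mv:
  m (mass): kg
  v (velocity): m/s

Multiplying the contributions: [kg] · [m/s]
Adding exponents of each base unit: kg: 1, m: 1, s: -1
SI base units of momentum: kg·m/s

Answer: kg·m/s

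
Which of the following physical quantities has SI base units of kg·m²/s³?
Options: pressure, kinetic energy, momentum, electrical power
Checking the SI base units of each option:
  pressure (P = F/A): kg/(m·s²)  ✗
  kinetic energy (E = ½mv²): kg·m²/s²  ✗
  momentum (p = mv): kg·m/s  ✗
  electrical power (P = IV): kg·m²/s³  ✓ matches

Only electrical power has units kg·m²/s³.

Answer: electrical power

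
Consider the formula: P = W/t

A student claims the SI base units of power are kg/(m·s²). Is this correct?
Units of each symbol in P = W/t:
  W (work): kg·m²/s²
  t (time): s  → in the denominator, contributes 1/s

Multiplying the contributions: [kg·m²/s²] · [1/s]
Adding exponents of each base unit: kg: 1, m: 2, s: -3
SI base units of power: kg·m²/s³

The claimed units kg/(m·s²) (exponents kg: 1, m: -1, s: -2) do not match the derived units kg·m²/s³ (exponents kg: 1, m: 2, s: -3), so the claim is incorrect.

Answer: No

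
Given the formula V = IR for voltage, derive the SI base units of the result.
Units of each symbol in V = IR:
  I (current): A
  R (resistance, in ohms): kg·m²/(s³·A²)

Multiplying the contributions: [A] · [kg·m²/(s³·A²)]
Adding exponents of each base unit: kg: 1, m: 2, s: -3, A: -1
SI base units of voltage: kg·m²/(s³·A)

Answer: kg·m²/(s³·A)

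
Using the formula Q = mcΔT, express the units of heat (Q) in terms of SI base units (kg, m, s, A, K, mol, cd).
Units of each symbol in Q = mcΔT:
  m (mass): kg
  c (specific heat capacity, in J/(kg·K)): m²/(s²·K)
  ΔT (temperature change): K

Multiplying the contributions: [kg] · [m²/(s²·K)] · [K]
Adding exponents of each base unit: kg: 1, m: 2, s: -2
SI base units of heat: kg·m²/s²

Answer: kg·m²/s²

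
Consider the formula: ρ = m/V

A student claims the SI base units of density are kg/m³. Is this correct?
Units of each symbol in ρ = m/V:
  m (mass): kg
  V (volume): m³  → in the denominator, contributes 1/m³

Multiplying the contributions: [kg] · [1/m³]
Adding exponents of each base unit: kg: 1, m: -3
SI base units of density: kg/m³

The claimed units kg/m³ match the derived units, so the claim is correct.

Answer: Yes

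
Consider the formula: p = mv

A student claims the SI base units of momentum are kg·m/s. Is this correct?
Units of each symbol in p = mv:
  m (mass): kg
  v (velocity): m/s

Multiplying the contributions: [kg] · [m/s]
Adding exponents of each base unit: kg: 1, m: 1, s: -1
SI base units of momentum: kg·m/s

The claimed units kg·m/s match the derived units, so the claim is correct.

Answer: Yes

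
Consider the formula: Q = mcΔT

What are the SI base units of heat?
Units of each symbol in Q = mcΔT:
  m (mass): kg
  c (specific heat capacity, in J/(kg·K)): m²/(s²·K)
  ΔT (temperature change): K

Multiplying the contributions: [kg] · [m²/(s²·K)] · [K]
Adding exponents of each base unit: kg: 1, m: 2, s: -2
SI base units of heat: kg·m²/s²

Answer: kg·m²/s²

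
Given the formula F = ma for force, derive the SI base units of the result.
Units of each symbol in F = ma:
  m (mass): kg
  a (acceleration): m/s²

Multiplying the contributions: [kg] · [m/s²]
Adding exponents of each base unit: kg: 1, m: 1, s: -2
SI base units of force: kg·m/s²

Answer: kg·m/s²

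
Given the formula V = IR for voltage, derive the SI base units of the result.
Units of each symbol in V = IR:
  I (current): A
  R (resistance, in ohms): kg·m²/(s³·A²)

Multiplying the contributions: [A] · [kg·m²/(s³·A²)]
Adding exponents of each base unit: kg: 1, m: 2, s: -3, A: -1
SI base units of voltage: kg·m²/(s³·A)

Answer: kg·m²/(s³·A)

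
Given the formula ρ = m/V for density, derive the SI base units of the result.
Units of each symbol in ρ = m/V:
  m (mass): kg
  V (volume): m³  → in the denominator, contributes 1/m³

Multiplying the contributions: [kg] · [1/m³]
Adding exponents of each base unit: kg: 1, m: -3
SI base units of density: kg/m³

Answer: kg/m³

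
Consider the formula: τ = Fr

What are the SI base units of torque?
Units of each symbol in τ = Fr:
  F (force): kg·m/s²
  r (lever arm): m

Multiplying the contributions: [kg·m/s²] · [m]
Adding exponents of each base unit: kg: 1, m: 2, s: -2
SI base units of torque: kg·m²/s²

Answer: kg·m²/s²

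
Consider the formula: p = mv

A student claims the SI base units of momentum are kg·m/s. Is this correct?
Units of each symbol in p = mv:
  m (mass): kg
  v (velocity): m/s

Multiplying the contributions: [kg] · [m/s]
Adding exponents of each base unit: kg: 1, m: 1, s: -1
SI base units of momentum: kg·m/s

The claimed units kg·m/s match the derived units, so the claim is correct.

Answer: Yes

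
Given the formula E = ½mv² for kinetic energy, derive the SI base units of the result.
Units of each symbol in E = ½mv²:
  m (mass): kg
  v (speed): m/s  → to the power 2, contributes m²/s²
  The factor ½ is dimensionless.

Multiplying the contributions: [kg] · [m²/s²]
Adding exponents of each base unit: kg: 1, m: 2, s: -2
SI base units of kinetic energy: kg·m²/s²

Answer: kg·m²/s²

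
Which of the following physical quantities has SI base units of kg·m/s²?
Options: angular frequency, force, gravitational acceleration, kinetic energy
Checking the SI base units of each option:
  angular frequency (ω = 2πf): 1/s  ✗
  force (F = ma): kg·m/s²  ✓ matches
  gravitational acceleration (g = GM/r²): m/s²  ✗
  kinetic energy (E = ½mv²): kg·m²/s²  ✗

Only force has units kg·m/s².

Answer: force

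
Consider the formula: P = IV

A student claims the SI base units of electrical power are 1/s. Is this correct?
Units of each symbol in P = IV:
  I (current): A
  V (voltage, in volts): kg·m²/(s³·A)

Multiplying the contributions: [A] · [kg·m²/(s³·A)]
Adding exponents of each base unit: kg: 1, m: 2, s: -3
SI base units of electrical power: kg·m²/s³

The claimed units 1/s (exponents s: -1) do not match the derived units kg·m²/s³ (exponents kg: 1, m: 2, s: -3), so the claim is incorrect.

Answer: No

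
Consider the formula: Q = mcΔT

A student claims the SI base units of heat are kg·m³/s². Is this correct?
Units of each symbol in Q = mcΔT:
  m (mass): kg
  c (specific heat capacity, in J/(kg·K)): m²/(s²·K)
  ΔT (temperature change): K

Multiplying the contributions: [kg] · [m²/(s²·K)] · [K]
Adding exponents of each base unit: kg: 1, m: 2, s: -2
SI base units of heat: kg·m²/s²

The claimed units kg·m³/s² (exponents kg: 1, m: 3, s: -2) do not match the derived units kg·m²/s² (exponents kg: 1, m: 2, s: -2), so the claim is incorrect.

Answer: No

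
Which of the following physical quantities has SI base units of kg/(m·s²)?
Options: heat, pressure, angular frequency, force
Checking the SI base units of each option:
  heat (Q = mcΔT): kg·m²/s²  ✗
  pressure (P = F/A): kg/(m·s²)  ✓ matches
  angular frequency (ω = 2πf): 1/s  ✗
  force (F = ma): kg·m/s²  ✗

Only pressure has units kg/(m·s²).

Answer: pressure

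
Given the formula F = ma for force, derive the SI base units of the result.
Units of each symbol in F = ma:
  m (mass): kg
  a (acceleration): m/s²

Multiplying the contributions: [kg] · [m/s²]
Adding exponents of each base unit: kg: 1, m: 1, s: -2
SI base units of force: kg·m/s²

Answer: kg·m/s²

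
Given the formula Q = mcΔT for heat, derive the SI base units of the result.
Units of each symbol in Q = mcΔT:
  m (mass): kg
  c (specific heat capacity, in J/(kg·K)): m²/(s²·K)
  ΔT (temperature change): K

Multiplying the contributions: [kg] · [m²/(s²·K)] · [K]
Adding exponents of each base unit: kg: 1, m: 2, s: -2
SI base units of heat: kg·m²/s²

Answer: kg·m²/s²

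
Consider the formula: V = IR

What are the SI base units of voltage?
Units of each symbol in V = IR:
  I (current): A
  R (resistance, in ohms): kg·m²/(s³·A²)

Multiplying the contributions: [A] · [kg·m²/(s³·A²)]
Adding exponents of each base unit: kg: 1, m: 2, s: -3, A: -1
SI base units of voltage: kg·m²/(s³·A)

Answer: kg·m²/(s³·A)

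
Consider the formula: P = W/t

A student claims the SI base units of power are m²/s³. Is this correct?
Units of each symbol in P = W/t:
  W (work): kg·m²/s²
  t (time): s  → in the denominator, contributes 1/s

Multiplying the contributions: [kg·m²/s²] · [1/s]
Adding exponents of each base unit: kg: 1, m: 2, s: -3
SI base units of power: kg·m²/s³

The claimed units m²/s³ (exponents m: 2, s: -3) do not match the derived units kg·m²/s³ (exponents kg: 1, m: 2, s: -3), so the claim is incorrect.

Answer: No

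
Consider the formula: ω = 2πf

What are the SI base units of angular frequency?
Units of each symbol in ω = 2πf:
  f (frequency): 1/s
  The factor 2π is dimensionless.

Multiplying the contributions: [1/s]
Adding exponents of each base unit: s: -1
SI base units of angular frequency: 1/s

Answer: 1/s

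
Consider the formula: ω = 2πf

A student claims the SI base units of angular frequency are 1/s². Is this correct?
Units of each symbol in ω = 2πf:
  f (frequency): 1/s
  The factor 2π is dimensionless.

Multiplying the contributions: [1/s]
Adding exponents of each base unit: s: -1
SI base units of angular frequency: 1/s

The claimed units 1/s² (exponents s: -2) do not match the derived units 1/s (exponents s: -1), so the claim is incorrect.

Answer: No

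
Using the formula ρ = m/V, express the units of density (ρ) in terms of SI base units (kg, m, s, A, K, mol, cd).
Units of each symbol in ρ = m/V:
  m (mass): kg
  V (volume): m³  → in the denominator, contributes 1/m³

Multiplying the contributions: [kg] · [1/m³]
Adding exponents of each base unit: kg: 1, m: -3
SI base units of density: kg/m³

Answer: kg/m³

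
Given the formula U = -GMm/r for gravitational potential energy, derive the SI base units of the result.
Units of each symbol in U = -GMm/r:
  G (gravitational constant): m³/(kg·s²)
  M (mass): kg
  m (mass): kg
  r (distance): m  → in the denominator, contributes 1/m
  The minus sign does not affect the units.

Multiplying the contributions: [m³/(kg·s²)] · [kg] · [kg] · [1/m]
Adding exponents of each base unit: kg: 1, m: 2, s: -2
SI base units of gravitational potential energy: kg·m²/s²

Answer: kg·m²/s²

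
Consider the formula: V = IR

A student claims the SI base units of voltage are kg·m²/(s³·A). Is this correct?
Units of each symbol in V = IR:
  I (current): A
  R (resistance, in ohms): kg·m²/(s³·A²)

Multiplying the contributions: [A] · [kg·m²/(s³·A²)]
Adding exponents of each base unit: kg: 1, m: 2, s: -3, A: -1
SI base units of voltage: kg·m²/(s³·A)

The claimed units kg·m²/(s³·A) match the derived units, so the claim is correct.

Answer: Yes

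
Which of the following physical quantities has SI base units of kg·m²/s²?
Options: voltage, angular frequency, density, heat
Checking the SI base units of each option:
  voltage (V = IR): kg·m²/(s³·A)  ✗
  angular frequency (ω = 2πf): 1/s  ✗
  density (ρ = m/V): kg/m³  ✗
  heat (Q = mcΔT): kg·m²/s²  ✓ matches

Only heat has units kg·m²/s².

Answer: heat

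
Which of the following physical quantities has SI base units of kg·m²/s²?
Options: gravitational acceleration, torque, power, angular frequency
Checking the SI base units of each option:
  gravitational acceleration (g = GM/r²): m/s²  ✗
  torque (τ = Fr): kg·m²/s²  ✓ matches
  power (P = W/t): kg·m²/s³  ✗
  angular frequency (ω = 2πf): 1/s  ✗

Only torque has units kg·m²/s².

Answer: torque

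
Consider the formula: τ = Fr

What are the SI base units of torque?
Units of each symbol in τ = Fr:
  F (force): kg·m/s²
  r (lever arm): m

Multiplying the contributions: [kg·m/s²] · [m]
Adding exponents of each base unit: kg: 1, m: 2, s: -2
SI base units of torque: kg·m²/s²

Answer: kg·m²/s²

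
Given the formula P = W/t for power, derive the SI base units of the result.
Units of each symbol in P = W/t:
  W (work): kg·m²/s²
  t (time): s  → in the denominator, contributes 1/s

Multiplying the contributions: [kg·m²/s²] · [1/s]
Adding exponents of each base unit: kg: 1, m: 2, s: -3
SI base units of power: kg·m²/s³

Answer: kg·m²/s³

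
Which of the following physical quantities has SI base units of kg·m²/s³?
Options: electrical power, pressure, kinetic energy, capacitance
Checking the SI base units of each option:
  electrical power (P = IV): kg·m²/s³  ✓ matches
  pressure (P = F/A): kg/(m·s²)  ✗
  kinetic energy (E = ½mv²): kg·m²/s²  ✗
  capacitance (C = Q/V): s⁴·A²/(kg·m²)  ✗

Only electrical power has units kg·m²/s³.

Answer: electrical power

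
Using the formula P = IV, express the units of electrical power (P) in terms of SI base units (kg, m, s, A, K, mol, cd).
Units of each symbol in P = IV:
  I (current): A
  V (voltage, in volts): kg·m²/(s³·A)

Multiplying the contributions: [A] · [kg·m²/(s³·A)]
Adding exponents of each base unit: kg: 1, m: 2, s: -3
SI base units of electrical power: kg·m²/s³

Answer: kg·m²/s³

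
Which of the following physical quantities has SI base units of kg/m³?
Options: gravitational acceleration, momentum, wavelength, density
Checking the SI base units of each option:
  gravitational acceleration (g = GM/r²): m/s²  ✗
  momentum (p = mv): kg·m/s  ✗
  wavelength (λ = v/f): m  ✗
  density (ρ = m/V): kg/m³  ✓ matches

Only density has units kg/m³.

Answer: density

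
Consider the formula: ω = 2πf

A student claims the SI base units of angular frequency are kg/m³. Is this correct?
Units of each symbol in ω = 2πf:
  f (frequency): 1/s
  The factor 2π is dimensionless.

Multiplying the contributions: [1/s]
Adding exponents of each base unit: s: -1
SI base units of angular frequency: 1/s

The claimed units kg/m³ (exponents kg: 1, m: -3) do not match the derived units 1/s (exponents s: -1), so the claim is incorrect.

Answer: No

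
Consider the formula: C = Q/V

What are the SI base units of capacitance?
Units of each symbol in C = Q/V:
  Q (charge, in coulombs): s·A
  V (voltage, in volts): kg·m²/(s³·A)  → in the denominator, contributes s³·A/(kg·m²)

Multiplying the contributions: [s·A] · [s³·A/(kg·m²)]
Adding exponents of each base unit: kg: -1, m: -2, s: 4, A: 2
SI base units of capacitance: s⁴·A²/(kg·m²)

Answer: s⁴·A²/(kg·m²)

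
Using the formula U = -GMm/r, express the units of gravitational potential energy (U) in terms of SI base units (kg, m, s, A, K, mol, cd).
Units of each symbol in U = -GMm/r:
  G (gravitational constant): m³/(kg·s²)
  M (mass): kg
  m (mass): kg
  r (distance): m  → in the denominator, contributes 1/m
  The minus sign does not affect the units.

Multiplying the contributions: [m³/(kg·s²)] · [kg] · [kg] · [1/m]
Adding exponents of each base unit: kg: 1, m: 2, s: -2
SI base units of gravitational potential energy: kg·m²/s²

Answer: kg·m²/s²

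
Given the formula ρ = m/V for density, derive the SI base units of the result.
Units of each symbol in ρ = m/V:
  m (mass): kg
  V (volume): m³  → in the denominator, contributes 1/m³

Multiplying the contributions: [kg] · [1/m³]
Adding exponents of each base unit: kg: 1, m: -3
SI base units of density: kg/m³

Answer: kg/m³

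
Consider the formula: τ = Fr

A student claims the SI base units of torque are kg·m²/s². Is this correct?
Units of each symbol in τ = Fr:
  F (force): kg·m/s²
  r (lever arm): m

Multiplying the contributions: [kg·m/s²] · [m]
Adding exponents of each base unit: kg: 1, m: 2, s: -2
SI base units of torque: kg·m²/s²

The claimed units kg·m²/s² match the derived units, so the claim is correct.

Answer: Yes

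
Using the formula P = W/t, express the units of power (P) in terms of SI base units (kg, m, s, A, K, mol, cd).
Units of each symbol in P = W/t:
  W (work): kg·m²/s²
  t (time): s  → in the denominator, contributes 1/s

Multiplying the contributions: [kg·m²/s²] · [1/s]
Adding exponents of each base unit: kg: 1, m: 2, s: -3
SI base units of power: kg·m²/s³

Answer: kg·m²/s³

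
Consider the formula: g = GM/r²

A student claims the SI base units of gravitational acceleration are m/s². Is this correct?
Units of each symbol in g = GM/r²:
  G (gravitational constant): m³/(kg·s²)
  M (mass): kg
  r (distance): m  → to the power 2 in the denominator, contributes 1/m²

Multiplying the contributions: [m³/(kg·s²)] · [kg] · [1/m²]
Adding exponents of each base unit: m: 1, s: -2
SI base units of gravitational acceleration: m/s²

The claimed units m/s² match the derived units, so the claim is correct.

Answer: Yes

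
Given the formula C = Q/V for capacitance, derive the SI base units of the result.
Units of each symbol in C = Q/V:
  Q (charge, in coulombs): s·A
  V (voltage, in volts): kg·m²/(s³·A)  → in the denominator, contributes s³·A/(kg·m²)

Multiplying the contributions: [s·A] · [s³·A/(kg·m²)]
Adding exponents of each base unit: kg: -1, m: -2, s: 4, A: 2
SI base units of capacitance: s⁴·A²/(kg·m²)

Answer: s⁴·A²/(kg·m²)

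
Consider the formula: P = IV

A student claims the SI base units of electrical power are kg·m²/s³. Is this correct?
Units of each symbol in P = IV:
  I (current): A
  V (voltage, in volts): kg·m²/(s³·A)

Multiplying the contributions: [A] · [kg·m²/(s³·A)]
Adding exponents of each base unit: kg: 1, m: 2, s: -3
SI base units of electrical power: kg·m²/s³

The claimed units kg·m²/s³ match the derived units, so the claim is correct.

Answer: Yes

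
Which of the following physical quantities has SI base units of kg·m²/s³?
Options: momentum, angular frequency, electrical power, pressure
Checking the SI base units of each option:
  momentum (p = mv): kg·m/s  ✗
  angular frequency (ω = 2πf): 1/s  ✗
  electrical power (P = IV): kg·m²/s³  ✓ matches
  pressure (P = F/A): kg/(m·s²)  ✗

Only electrical power has units kg·m²/s³.

Answer: electrical power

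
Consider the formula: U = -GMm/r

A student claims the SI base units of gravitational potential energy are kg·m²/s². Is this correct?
Units of each symbol in U = -GMm/r:
  G (gravitational constant): m³/(kg·s²)
  M (mass): kg
  m (mass): kg
  r (distance): m  → in the denominator, contributes 1/m
  The minus sign does not affect the units.

Multiplying the contributions: [m³/(kg·s²)] · [kg] · [kg] · [1/m]
Adding exponents of each base unit: kg: 1, m: 2, s: -2
SI base units of gravitational potential energy: kg·m²/s²

The claimed units kg·m²/s² match the derived units, so the claim is correct.

Answer: Yes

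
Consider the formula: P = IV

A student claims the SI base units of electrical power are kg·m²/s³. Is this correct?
Units of each symbol in P = IV:
  I (current): A
  V (voltage, in volts): kg·m²/(s³·A)

Multiplying the contributions: [A] · [kg·m²/(s³·A)]
Adding exponents of each base unit: kg: 1, m: 2, s: -3
SI base units of electrical power: kg·m²/s³

The claimed units kg·m²/s³ match the derived units, so the claim is correct.

Answer: Yes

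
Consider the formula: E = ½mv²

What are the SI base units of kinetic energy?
Units of each symbol in E = ½mv²:
  m (mass): kg
  v (speed): m/s  → to the power 2, contributes m²/s²
  The factor ½ is dimensionless.

Multiplying the contributions: [kg] · [m²/s²]
Adding exponents of each base unit: kg: 1, m: 2, s: -2
SI base units of kinetic energy: kg·m²/s²

Answer: kg·m²/s²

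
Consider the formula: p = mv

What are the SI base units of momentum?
Units of each symbol in p = mv:
  m (mass): kg
  v (velocity): m/s

Multiplying the contributions: [kg] · [m/s]
Adding exponents of each base unit: kg: 1, m: 1, s: -1
SI base units of momentum: kg·m/s

Answer: kg·m/s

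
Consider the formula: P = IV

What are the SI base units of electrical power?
Units of each symbol in P = IV:
  I (current): A
  V (voltage, in volts): kg·m²/(s³·A)

Multiplying the contributions: [A] · [kg·m²/(s³·A)]
Adding exponents of each base unit: kg: 1, m: 2, s: -3
SI base units of electrical power: kg·m²/s³

Answer: kg·m²/s³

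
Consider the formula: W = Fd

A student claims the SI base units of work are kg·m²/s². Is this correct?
Units of each symbol in W = Fd:
  F (force): kg·m/s²
  d (displacement): m

Multiplying the contributions: [kg·m/s²] · [m]
Adding exponents of each base unit: kg: 1, m: 2, s: -2
SI base units of work: kg·m²/s²

The claimed units kg·m²/s² match the derived units, so the claim is correct.

Answer: Yes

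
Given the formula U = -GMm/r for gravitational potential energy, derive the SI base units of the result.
Units of each symbol in U = -GMm/r:
  G (gravitational constant): m³/(kg·s²)
  M (mass): kg
  m (mass): kg
  r (distance): m  → in the denominator, contributes 1/m
  The minus sign does not affect the units.

Multiplying the contributions: [m³/(kg·s²)] · [kg] · [kg] · [1/m]
Adding exponents of each base unit: kg: 1, m: 2, s: -2
SI base units of gravitational potential energy: kg·m²/s²

Answer: kg·m²/s²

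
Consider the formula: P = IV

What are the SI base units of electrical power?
Units of each symbol in P = IV:
  I (current): A
  V (voltage, in volts): kg·m²/(s³·A)

Multiplying the contributions: [A] · [kg·m²/(s³·A)]
Adding exponents of each base unit: kg: 1, m: 2, s: -3
SI base units of electrical power: kg·m²/s³

Answer: kg·m²/s³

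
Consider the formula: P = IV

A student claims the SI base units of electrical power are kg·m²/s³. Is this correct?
Units of each symbol in P = IV:
  I (current): A
  V (voltage, in volts): kg·m²/(s³·A)

Multiplying the contributions: [A] · [kg·m²/(s³·A)]
Adding exponents of each base unit: kg: 1, m: 2, s: -3
SI base units of electrical power: kg·m²/s³

The claimed units kg·m²/s³ match the derived units, so the claim is correct.

Answer: Yes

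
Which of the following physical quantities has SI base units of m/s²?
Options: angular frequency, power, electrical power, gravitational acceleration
Checking the SI base units of each option:
  angular frequency (ω = 2πf): 1/s  ✗
  power (P = W/t): kg·m²/s³  ✗
  electrical power (P = IV): kg·m²/s³  ✗
  gravitational acceleration (g = GM/r²): m/s²  ✓ matches

Only gravitational acceleration has units m/s².

Answer: gravitational acceleration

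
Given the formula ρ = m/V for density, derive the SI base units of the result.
Units of each symbol in ρ = m/V:
  m (mass): kg
  V (volume): m³  → in the denominator, contributes 1/m³

Multiplying the contributions: [kg] · [1/m³]
Adding exponents of each base unit: kg: 1, m: -3
SI base units of density: kg/m³

Answer: kg/m³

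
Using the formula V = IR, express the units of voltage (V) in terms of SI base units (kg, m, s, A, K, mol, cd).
Units of each symbol in V = IR:
  I (current): A
  R (resistance, in ohms): kg·m²/(s³·A²)

Multiplying the contributions: [A] · [kg·m²/(s³·A²)]
Adding exponents of each base unit: kg: 1, m: 2, s: -3, A: -1
SI base units of voltage: kg·m²/(s³·A)

Answer: kg·m²/(s³·A)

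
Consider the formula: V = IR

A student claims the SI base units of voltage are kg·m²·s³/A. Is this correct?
Units of each symbol in V = IR:
  I (current): A
  R (resistance, in ohms): kg·m²/(s³·A²)

Multiplying the contributions: [A] · [kg·m²/(s³·A²)]
Adding exponents of each base unit: kg: 1, m: 2, s: -3, A: -1
SI base units of voltage: kg·m²/(s³·A)

The claimed units kg·m²·s³/A (exponents kg: 1, m: 2, s: 3, A: -1) do not match the derived units kg·m²/(s³·A) (exponents kg: 1, m: 2, s: -3, A: -1), so the claim is incorrect.

Answer: No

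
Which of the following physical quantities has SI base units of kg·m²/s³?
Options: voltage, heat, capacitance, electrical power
Checking the SI base units of each option:
  voltage (V = IR): kg·m²/(s³·A)  ✗
  heat (Q = mcΔT): kg·m²/s²  ✗
  capacitance (C = Q/V): s⁴·A²/(kg·m²)  ✗
  electrical power (P = IV): kg·m²/s³  ✓ matches

Only electrical power has units kg·m²/s³.

Answer: electrical power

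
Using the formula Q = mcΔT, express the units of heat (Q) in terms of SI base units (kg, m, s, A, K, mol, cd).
Units of each symbol in Q = mcΔT:
  m (mass): kg
  c (specific heat capacity, in J/(kg·K)): m²/(s²·K)
  ΔT (temperature change): K

Multiplying the contributions: [kg] · [m²/(s²·K)] · [K]
Adding exponents of each base unit: kg: 1, m: 2, s: -2
SI base units of heat: kg·m²/s²

Answer: kg·m²/s²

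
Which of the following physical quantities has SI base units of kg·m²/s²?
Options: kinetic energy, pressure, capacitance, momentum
Checking the SI base units of each option:
  kinetic energy (E = ½mv²): kg·m²/s²  ✓ matches
  pressure (P = F/A): kg/(m·s²)  ✗
  capacitance (C = Q/V): s⁴·A²/(kg·m²)  ✗
  momentum (p = mv): kg·m/s  ✗

Only kinetic energy has units kg·m²/s².

Answer: kinetic energy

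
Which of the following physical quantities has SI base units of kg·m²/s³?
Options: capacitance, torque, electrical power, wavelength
Checking the SI base units of each option:
  capacitance (C = Q/V): s⁴·A²/(kg·m²)  ✗
  torque (τ = Fr): kg·m²/s²  ✗
  electrical power (P = IV): kg·m²/s³  ✓ matches
  wavelength (λ = v/f): m  ✗

Only electrical power has units kg·m²/s³.

Answer: electrical power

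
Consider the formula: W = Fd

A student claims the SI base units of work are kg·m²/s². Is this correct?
Units of each symbol in W = Fd:
  F (force): kg·m/s²
  d (displacement): m

Multiplying the contributions: [kg·m/s²] · [m]
Adding exponents of each base unit: kg: 1, m: 2, s: -2
SI base units of work: kg·m²/s²

The claimed units kg·m²/s² match the derived units, so the claim is correct.

Answer: Yes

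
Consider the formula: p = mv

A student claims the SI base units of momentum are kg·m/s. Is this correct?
Units of each symbol in p = mv:
  m (mass): kg
  v (velocity): m/s

Multiplying the contributions: [kg] · [m/s]
Adding exponents of each base unit: kg: 1, m: 1, s: -1
SI base units of momentum: kg·m/s

The claimed units kg·m/s match the derived units, so the claim is correct.

Answer: Yes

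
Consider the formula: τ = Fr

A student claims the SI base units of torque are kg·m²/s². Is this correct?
Units of each symbol in τ = Fr:
  F (force): kg·m/s²
  r (lever arm): m

Multiplying the contributions: [kg·m/s²] · [m]
Adding exponents of each base unit: kg: 1, m: 2, s: -2
SI base units of torque: kg·m²/s²

The claimed units kg·m²/s² match the derived units, so the claim is correct.

Answer: Yes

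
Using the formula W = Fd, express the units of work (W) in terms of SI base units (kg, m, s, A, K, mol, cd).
Units of each symbol in W = Fd:
  F (force): kg·m/s²
  d (displacement): m

Multiplying the contributions: [kg·m/s²] · [m]
Adding exponents of each base unit: kg: 1, m: 2, s: -2
SI base units of work: kg·m²/s²

Answer: kg·m²/s²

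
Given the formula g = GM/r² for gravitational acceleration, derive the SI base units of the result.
Units of each symbol in g = GM/r²:
  G (gravitational constant): m³/(kg·s²)
  M (mass): kg
  r (distance): m  → to the power 2 in the denominator, contributes 1/m²

Multiplying the contributions: [m³/(kg·s²)] · [kg] · [1/m²]
Adding exponents of each base unit: m: 1, s: -2
SI base units of gravitational acceleration: m/s²

Answer: m/s²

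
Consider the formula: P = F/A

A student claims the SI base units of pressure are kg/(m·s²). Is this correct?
Units of each symbol in P = F/A:
  F (force): kg·m/s²
  A (area): m²  → in the denominator, contributes 1/m²

Multiplying the contributions: [kg·m/s²] · [1/m²]
Adding exponents of each base unit: kg: 1, m: -1, s: -2
SI base units of pressure: kg/(m·s²)

The claimed units kg/(m·s²) match the derived units, so the claim is correct.

Answer: Yes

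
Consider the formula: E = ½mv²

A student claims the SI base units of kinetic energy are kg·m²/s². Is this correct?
Units of each symbol in E = ½mv²:
  m (mass): kg
  v (speed): m/s  → to the power 2, contributes m²/s²
  The factor ½ is dimensionless.

Multiplying the contributions: [kg] · [m²/s²]
Adding exponents of each base unit: kg: 1, m: 2, s: -2
SI base units of kinetic energy: kg·m²/s²

The claimed units kg·m²/s² match the derived units, so the claim is correct.

Answer: Yes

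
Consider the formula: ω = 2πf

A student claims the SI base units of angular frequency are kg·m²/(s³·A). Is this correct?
Units of each symbol in ω = 2πf:
  f (frequency): 1/s
  The factor 2π is dimensionless.

Multiplying the contributions: [1/s]
Adding exponents of each base unit: s: -1
SI base units of angular frequency: 1/s

The claimed units kg·m²/(s³·A) (exponents kg: 1, m: 2, s: -3, A: -1) do not match the derived units 1/s (exponents s: -1), so the claim is incorrect.

Answer: No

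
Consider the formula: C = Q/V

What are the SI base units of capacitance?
Units of each symbol in C = Q/V:
  Q (charge, in coulombs): s·A
  V (voltage, in volts): kg·m²/(s³·A)  → in the denominator, contributes s³·A/(kg·m²)

Multiplying the contributions: [s·A] · [s³·A/(kg·m²)]
Adding exponents of each base unit: kg: -1, m: -2, s: 4, A: 2
SI base units of capacitance: s⁴·A²/(kg·m²)

Answer: s⁴·A²/(kg·m²)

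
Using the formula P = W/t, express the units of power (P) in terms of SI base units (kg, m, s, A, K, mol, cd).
Units of each symbol in P = W/t:
  W (work): kg·m²/s²
  t (time): s  → in the denominator, contributes 1/s

Multiplying the contributions: [kg·m²/s²] · [1/s]
Adding exponents of each base unit: kg: 1, m: 2, s: -3
SI base units of power: kg·m²/s³

Answer: kg·m²/s³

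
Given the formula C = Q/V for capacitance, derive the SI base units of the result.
Units of each symbol in C = Q/V:
  Q (charge, in coulombs): s·A
  V (voltage, in volts): kg·m²/(s³·A)  → in the denominator, contributes s³·A/(kg·m²)

Multiplying the contributions: [s·A] · [s³·A/(kg·m²)]
Adding exponents of each base unit: kg: -1, m: -2, s: 4, A: 2
SI base units of capacitance: s⁴·A²/(kg·m²)

Answer: s⁴·A²/(kg·m²)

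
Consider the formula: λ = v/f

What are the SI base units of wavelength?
Units of each symbol in λ = v/f:
  v (wave speed): m/s
  f (frequency): 1/s  → in the denominator, contributes s

Multiplying the contributions: [m/s] · [s]
Adding exponents of each base unit: m: 1
SI base units of wavelength: m

Answer: m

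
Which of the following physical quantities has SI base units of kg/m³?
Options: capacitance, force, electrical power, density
Checking the SI base units of each option:
  capacitance (C = Q/V): s⁴·A²/(kg·m²)  ✗
  force (F = ma): kg·m/s²  ✗
  electrical power (P = IV): kg·m²/s³  ✗
  density (ρ = m/V): kg/m³  ✓ matches

Only density has units kg/m³.

Answer: density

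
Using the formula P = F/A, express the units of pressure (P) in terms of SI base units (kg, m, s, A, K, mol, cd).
Units of each symbol in P = F/A:
  F (force): kg·m/s²
  A (area): m²  → in the denominator, contributes 1/m²

Multiplying the contributions: [kg·m/s²] · [1/m²]
Adding exponents of each base unit: kg: 1, m: -1, s: -2
SI base units of pressure: kg/(m·s²)

Answer: kg/(m·s²)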